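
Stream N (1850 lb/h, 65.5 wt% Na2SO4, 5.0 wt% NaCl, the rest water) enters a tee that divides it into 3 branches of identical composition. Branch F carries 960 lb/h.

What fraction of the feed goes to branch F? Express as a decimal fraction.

Fraction to F = 960/1850 = 0.5189.

0.519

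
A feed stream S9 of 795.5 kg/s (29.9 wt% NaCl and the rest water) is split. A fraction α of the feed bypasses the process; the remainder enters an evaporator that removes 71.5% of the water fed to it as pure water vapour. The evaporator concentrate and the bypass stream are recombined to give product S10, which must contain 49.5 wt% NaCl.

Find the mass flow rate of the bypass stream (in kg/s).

All 795.5×0.299 = 237.85 kg/s of NaCl reaches S10, so S10 = 237.85/0.495 = 480.51 kg/s and vapour = 314.99 kg/s.
The evaporator receives (1−α)·795.5 of feed at 0.701 water and removes 0.715 of that water:
0.715×0.701×(1−α)×795.5 = 314.99
(1−α) = 314.99/398.72 = 0.7900;  α = 0.2100.
Bypass flow = 0.2100×795.5 = 167.06 kg/s.

167.1 kg/s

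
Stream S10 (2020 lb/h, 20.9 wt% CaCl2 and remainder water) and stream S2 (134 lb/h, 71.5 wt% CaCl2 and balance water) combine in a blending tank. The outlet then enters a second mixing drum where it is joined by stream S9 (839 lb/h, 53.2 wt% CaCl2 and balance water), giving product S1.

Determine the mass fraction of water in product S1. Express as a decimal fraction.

Overall, product flow = 2993 lb/h.
water in = 2020×0.791 + 134×0.285 + 839×0.468 = 2028.7 lb/h.
water fraction in S1 = 0.6778.

0.6778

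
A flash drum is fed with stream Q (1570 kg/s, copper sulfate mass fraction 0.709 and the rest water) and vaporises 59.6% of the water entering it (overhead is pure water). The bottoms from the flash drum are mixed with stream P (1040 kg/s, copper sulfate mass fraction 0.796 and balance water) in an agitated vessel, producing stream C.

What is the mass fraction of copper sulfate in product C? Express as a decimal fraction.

Vapour removed = 0.596×0.291×1570 = 272.29 kg/s; concentrate = 1297.7 kg/s.
copper sulfate reaching the mixer = 1113.1 (from concentrate) + 1040×0.796 = 1941 kg/s.
Product flow = 1297.7 + 1040 = 2337.7 kg/s; copper sulfate fraction = 0.830.

0.830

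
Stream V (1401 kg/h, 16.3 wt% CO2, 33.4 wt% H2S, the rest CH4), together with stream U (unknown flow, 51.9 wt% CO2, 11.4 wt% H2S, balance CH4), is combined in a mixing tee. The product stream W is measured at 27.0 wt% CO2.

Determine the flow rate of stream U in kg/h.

Let U be the unknown flow. Total out = 1401 + U.
CO2 balance: 228.36 + 0.519·U = 0.270·(1401 + U)
(0.519 − 0.270)·U = 0.270×1401 − 228.36 = 149.91
U = 149.91 / 0.249 = 602.04 kg/h

602 kg/h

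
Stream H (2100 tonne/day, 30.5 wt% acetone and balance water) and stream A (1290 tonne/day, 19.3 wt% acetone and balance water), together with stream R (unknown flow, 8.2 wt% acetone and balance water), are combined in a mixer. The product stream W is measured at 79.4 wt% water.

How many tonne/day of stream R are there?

Let R be the unknown flow. Total out = 3390 + R.
water balance: 2500.5 + 0.918·R = 0.794·(3390 + R)
(0.918 − 0.794)·R = 0.794×3390 − 2500.5 = 191.13
R = 191.13 / 0.124 = 1541.4 tonne/day

1541 tonne/day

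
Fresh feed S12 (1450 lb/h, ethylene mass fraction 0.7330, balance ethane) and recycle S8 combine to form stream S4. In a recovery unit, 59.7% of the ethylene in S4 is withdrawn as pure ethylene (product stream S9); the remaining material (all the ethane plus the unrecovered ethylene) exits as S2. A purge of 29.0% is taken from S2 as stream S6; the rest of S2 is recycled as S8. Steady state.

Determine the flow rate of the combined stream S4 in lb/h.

2824 lb/h

ethane enters only via S12 and leaves only via the purge: 1450×0.267 = 0.290×(ethane in S2), and the recovery unit passes all ethane, so ethane in S4 = ethane in S2 = 1335 lb/h.
ethylene in S4: m_A = 1450×0.733 + (1−0.290)·(1−0.597)·m_A, so m_A = 1062.8/0.7139 = 1488.9 lb/h.
S4 = 1488.9 + 1335 = 2823.9 lb/h.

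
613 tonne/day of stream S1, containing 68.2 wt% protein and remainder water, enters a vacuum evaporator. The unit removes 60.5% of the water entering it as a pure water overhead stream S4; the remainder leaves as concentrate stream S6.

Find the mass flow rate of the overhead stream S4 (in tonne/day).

117.9 tonne/day

water entering = 613×0.318 = 194.93 tonne/day; overhead removed = 0.605×194.93 = 117.94 tonne/day.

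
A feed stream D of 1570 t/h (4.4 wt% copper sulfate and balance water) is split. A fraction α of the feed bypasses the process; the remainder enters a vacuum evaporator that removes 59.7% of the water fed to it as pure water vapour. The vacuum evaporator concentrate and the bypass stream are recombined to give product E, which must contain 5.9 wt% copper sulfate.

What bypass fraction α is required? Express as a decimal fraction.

0.555

All 1570×0.044 = 69.08 t/h of copper sulfate reaches E, so E = 69.08/0.059 = 1170.8 t/h and vapour = 399.15 t/h.
The evaporator receives (1−α)·1570 of feed at 0.956 water and removes 0.597 of that water:
0.597×0.956×(1−α)×1570 = 399.15
(1−α) = 399.15/896.05 = 0.4455;  α = 0.5545.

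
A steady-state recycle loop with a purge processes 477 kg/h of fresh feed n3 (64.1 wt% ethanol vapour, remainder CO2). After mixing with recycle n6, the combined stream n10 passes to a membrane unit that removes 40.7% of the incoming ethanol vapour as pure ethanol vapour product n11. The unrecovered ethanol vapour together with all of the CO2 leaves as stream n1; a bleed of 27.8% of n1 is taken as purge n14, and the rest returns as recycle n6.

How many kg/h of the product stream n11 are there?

ethanol vapour in n10: m_A = 477×0.641 + (1−0.278)·(1−0.407)·m_A, so m_A = 305.76/0.5719 = 534.68 kg/h.
Product n11 = 0.407×534.68 = 217.61 kg/h.

217.6 kg/h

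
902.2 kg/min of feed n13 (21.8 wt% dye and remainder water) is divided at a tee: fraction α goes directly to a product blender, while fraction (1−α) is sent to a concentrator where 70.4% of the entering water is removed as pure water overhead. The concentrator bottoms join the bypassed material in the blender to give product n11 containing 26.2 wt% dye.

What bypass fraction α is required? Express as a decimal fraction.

0.695

All 902.2×0.218 = 196.68 kg/min of dye reaches n11, so n11 = 196.68/0.262 = 750.69 kg/min and vapour = 151.51 kg/min.
The evaporator receives (1−α)·902.2 of feed at 0.782 water and removes 0.704 of that water:
0.704×0.782×(1−α)×902.2 = 151.51
(1−α) = 151.51/496.69 = 0.3051;  α = 0.6949.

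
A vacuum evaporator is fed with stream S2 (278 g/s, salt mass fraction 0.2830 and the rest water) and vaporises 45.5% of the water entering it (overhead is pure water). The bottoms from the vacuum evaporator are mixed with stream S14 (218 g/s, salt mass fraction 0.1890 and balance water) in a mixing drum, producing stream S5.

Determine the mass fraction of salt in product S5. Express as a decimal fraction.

Vapour removed = 0.455×0.717×278 = 90.693 g/s; concentrate = 187.31 g/s.
salt reaching the mixer = 78.674 (from concentrate) + 218×0.189 = 119.88 g/s.
Product flow = 187.31 + 218 = 405.31 g/s; salt fraction = 0.2958.

0.2958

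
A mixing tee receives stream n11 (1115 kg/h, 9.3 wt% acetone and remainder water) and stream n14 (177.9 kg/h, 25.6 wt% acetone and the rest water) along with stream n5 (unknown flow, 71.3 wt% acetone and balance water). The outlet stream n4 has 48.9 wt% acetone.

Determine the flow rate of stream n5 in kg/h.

2156 kg/h

Let n5 be the unknown flow. Total out = 1292.9 + n5.
acetone balance: 149.24 + 0.713·n5 = 0.489·(1292.9 + n5)
(0.713 − 0.489)·n5 = 0.489×1292.9 − 149.24 = 482.99
n5 = 482.99 / 0.224 = 2156.2 kg/h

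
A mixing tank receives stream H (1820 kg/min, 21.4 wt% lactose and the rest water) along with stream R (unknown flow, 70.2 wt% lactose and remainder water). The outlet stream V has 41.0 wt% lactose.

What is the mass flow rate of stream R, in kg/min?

Let R be the unknown flow. Total out = 1820 + R.
lactose balance: 389.48 + 0.702·R = 0.410·(1820 + R)
(0.702 − 0.410)·R = 0.410×1820 − 389.48 = 356.72
R = 356.72 / 0.292 = 1221.6 kg/min

1222 kg/min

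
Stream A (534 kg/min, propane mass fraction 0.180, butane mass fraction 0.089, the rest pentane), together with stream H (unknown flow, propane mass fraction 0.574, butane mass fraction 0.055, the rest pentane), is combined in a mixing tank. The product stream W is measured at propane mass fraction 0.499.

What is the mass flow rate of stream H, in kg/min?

2271 kg/min

Let H be the unknown flow. Total out = 534 + H.
propane balance: 96.12 + 0.574·H = 0.499·(534 + H)
(0.574 − 0.499)·H = 0.499×534 − 96.12 = 170.35
H = 170.35 / 0.075 = 2271.3 kg/min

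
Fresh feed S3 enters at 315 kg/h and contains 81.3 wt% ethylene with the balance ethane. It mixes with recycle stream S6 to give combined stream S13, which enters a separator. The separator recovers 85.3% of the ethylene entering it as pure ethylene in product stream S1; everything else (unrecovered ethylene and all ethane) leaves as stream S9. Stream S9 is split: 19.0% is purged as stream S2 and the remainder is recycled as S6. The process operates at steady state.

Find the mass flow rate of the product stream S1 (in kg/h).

248 kg/h

ethylene in S13: m_A = 315×0.813 + (1−0.190)·(1−0.853)·m_A, so m_A = 256.09/0.8809 = 290.71 kg/h.
Product S1 = 0.853×290.71 = 247.98 kg/h.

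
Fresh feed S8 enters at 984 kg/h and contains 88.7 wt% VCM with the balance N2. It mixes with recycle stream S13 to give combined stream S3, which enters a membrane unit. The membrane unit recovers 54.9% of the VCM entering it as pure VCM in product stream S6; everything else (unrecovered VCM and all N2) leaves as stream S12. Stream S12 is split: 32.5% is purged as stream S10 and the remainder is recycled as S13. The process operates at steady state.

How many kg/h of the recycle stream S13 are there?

612.9 kg/h

N2 enters only via S8 and leaves only via the purge: 984×0.113 = 0.325×(N2 in S12), and the membrane unit passes all N2, so N2 in S3 = N2 in S12 = 342.13 kg/h.
VCM in S3: m_A = 984×0.887 + (1−0.325)·(1−0.549)·m_A, so m_A = 872.81/0.6956 = 1254.8 kg/h.
S12 = (1−0.549)×1254.8 + 342.13 = 908.04 kg/h.
Recycle S13 = (1−0.325)×908.04 = 612.93 kg/h.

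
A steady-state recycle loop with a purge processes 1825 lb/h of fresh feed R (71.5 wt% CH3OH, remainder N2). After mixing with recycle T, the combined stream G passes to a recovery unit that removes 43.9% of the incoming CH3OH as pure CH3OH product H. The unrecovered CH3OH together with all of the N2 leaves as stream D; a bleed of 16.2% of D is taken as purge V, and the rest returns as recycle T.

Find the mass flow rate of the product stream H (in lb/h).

1081 lb/h

CH3OH in G: m_A = 1825×0.715 + (1−0.162)·(1−0.439)·m_A, so m_A = 1304.9/0.5299 = 2462.6 lb/h.
Product H = 0.439×2462.6 = 1081.1 lb/h.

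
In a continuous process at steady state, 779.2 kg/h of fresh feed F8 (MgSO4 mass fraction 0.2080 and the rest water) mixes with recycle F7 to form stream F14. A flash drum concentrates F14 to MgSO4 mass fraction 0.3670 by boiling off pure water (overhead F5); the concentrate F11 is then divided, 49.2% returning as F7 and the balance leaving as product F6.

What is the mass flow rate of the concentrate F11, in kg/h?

869.3 kg/h

Overall MgSO4 balance (none leaves overhead): MgSO4 in fresh feed = MgSO4 in product, i.e. 779.2×0.208 = (1−0.492)·F11·0.367.
F11 = 162.07/(0.367×0.508) = 869.33 kg/h.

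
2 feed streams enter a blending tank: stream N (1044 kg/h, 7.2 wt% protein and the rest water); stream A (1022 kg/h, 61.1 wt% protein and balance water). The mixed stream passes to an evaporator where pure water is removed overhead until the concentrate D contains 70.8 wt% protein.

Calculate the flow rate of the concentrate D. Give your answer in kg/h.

protein entering = 1044×0.072 + 1022×0.611 = 699.61 kg/h.
All protein reports to D, so D = 699.61/0.708 = 988.15 kg/h.

988.1 kg/h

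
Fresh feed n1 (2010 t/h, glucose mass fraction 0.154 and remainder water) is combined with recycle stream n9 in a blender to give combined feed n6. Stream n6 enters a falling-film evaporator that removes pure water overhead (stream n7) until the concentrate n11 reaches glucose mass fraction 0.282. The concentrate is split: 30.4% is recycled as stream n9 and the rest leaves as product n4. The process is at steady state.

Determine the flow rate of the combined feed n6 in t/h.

2489 t/h

Overall glucose balance (none leaves overhead): glucose in fresh feed = glucose in product, i.e. 2010×0.154 = (1−0.304)·n11·0.282.
n11 = 309.54/(0.282×0.696) = 1577.1 t/h.
Recycle n9 = 0.304×1577.1 = 479.44 t/h.
Combined feed n6 = 2010 + 479.44 = 2489.4 t/h.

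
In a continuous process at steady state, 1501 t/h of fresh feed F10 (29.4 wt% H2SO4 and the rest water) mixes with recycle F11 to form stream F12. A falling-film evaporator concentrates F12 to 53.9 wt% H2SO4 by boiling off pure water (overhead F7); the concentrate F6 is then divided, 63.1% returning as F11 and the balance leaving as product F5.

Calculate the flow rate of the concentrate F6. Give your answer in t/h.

2219 t/h

Overall H2SO4 balance (none leaves overhead): H2SO4 in fresh feed = H2SO4 in product, i.e. 1501×0.294 = (1−0.631)·F6·0.539.
F6 = 441.29/(0.539×0.369) = 2218.8 t/h.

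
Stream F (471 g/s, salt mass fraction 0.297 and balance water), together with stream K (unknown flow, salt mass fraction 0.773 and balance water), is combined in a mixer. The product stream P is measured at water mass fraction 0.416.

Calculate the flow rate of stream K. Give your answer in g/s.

Let K be the unknown flow. Total out = 471 + K.
water balance: 331.11 + 0.227·K = 0.416·(471 + K)
(0.227 − 0.416)·K = 0.416×471 − 331.11 = -135.18
K = -135.18 / -0.189 = 715.22 g/s

715.2 g/s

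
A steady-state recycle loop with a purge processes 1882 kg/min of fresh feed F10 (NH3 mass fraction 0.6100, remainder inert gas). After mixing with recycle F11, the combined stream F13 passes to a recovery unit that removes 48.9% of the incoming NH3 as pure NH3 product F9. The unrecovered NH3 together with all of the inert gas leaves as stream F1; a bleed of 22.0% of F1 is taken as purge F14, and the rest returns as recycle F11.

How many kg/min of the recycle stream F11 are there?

3363 kg/min

inert gas enters only via F10 and leaves only via the purge: 1882×0.390 = 0.220×(inert gas in F1), and the recovery unit passes all inert gas, so inert gas in F13 = inert gas in F1 = 3336.3 kg/min.
NH3 in F13: m_A = 1882×0.610 + (1−0.220)·(1−0.489)·m_A, so m_A = 1148/0.6014 = 1908.8 kg/min.
F1 = (1−0.489)×1908.8 + 3336.3 = 4311.7 kg/min.
Recycle F11 = (1−0.220)×4311.7 = 3363.1 kg/min.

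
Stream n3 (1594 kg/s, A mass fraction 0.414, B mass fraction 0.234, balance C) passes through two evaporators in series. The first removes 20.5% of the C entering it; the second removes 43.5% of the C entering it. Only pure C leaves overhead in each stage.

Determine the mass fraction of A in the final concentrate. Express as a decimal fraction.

0.514

C in feed = 1594×0.352 = 561.09 kg/s.
After stage 1: C left = (1−0.205)×561.09 = 446.06; stream total = 1479 kg/s.
After stage 2: C left = (1−0.435)×446.06 = 252.03; final concentrate = 1284.9 kg/s.
A fraction = 659.92/1284.9 = 0.514.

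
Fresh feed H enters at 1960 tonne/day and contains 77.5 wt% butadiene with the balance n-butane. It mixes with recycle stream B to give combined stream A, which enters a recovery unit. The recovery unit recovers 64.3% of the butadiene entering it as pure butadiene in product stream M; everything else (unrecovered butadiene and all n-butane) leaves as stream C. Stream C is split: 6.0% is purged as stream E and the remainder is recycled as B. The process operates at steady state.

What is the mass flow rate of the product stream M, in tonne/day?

butadiene in A: m_A = 1960×0.775 + (1−0.060)·(1−0.643)·m_A, so m_A = 1519/0.6644 = 2286.2 tonne/day.
Product M = 0.643×2286.2 = 1470 tonne/day.

1470 tonne/day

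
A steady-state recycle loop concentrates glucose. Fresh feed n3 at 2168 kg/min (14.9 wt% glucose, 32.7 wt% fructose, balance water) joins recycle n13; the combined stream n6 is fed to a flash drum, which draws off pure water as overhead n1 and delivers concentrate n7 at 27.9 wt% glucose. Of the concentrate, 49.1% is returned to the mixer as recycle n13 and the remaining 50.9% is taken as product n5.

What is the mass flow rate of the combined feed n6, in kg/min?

Overall glucose balance (none leaves overhead): glucose in fresh feed = glucose in product, i.e. 2168×0.149 = (1−0.491)·n7·0.279.
n7 = 323.03/(0.279×0.509) = 2274.7 kg/min.
Recycle n13 = 0.491×2274.7 = 1116.9 kg/min.
Combined feed n6 = 2168 + 1116.9 = 3284.9 kg/min.

3285 kg/min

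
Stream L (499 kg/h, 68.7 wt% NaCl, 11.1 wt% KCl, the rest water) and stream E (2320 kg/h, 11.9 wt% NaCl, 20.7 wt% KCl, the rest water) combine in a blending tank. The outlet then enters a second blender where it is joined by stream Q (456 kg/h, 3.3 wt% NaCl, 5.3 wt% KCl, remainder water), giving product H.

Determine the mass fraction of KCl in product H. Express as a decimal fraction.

Overall, product flow = 3275 kg/h.
KCl in = 499×0.111 + 2320×0.207 + 456×0.053 = 559.8 kg/h.
KCl fraction in H = 0.171.

0.171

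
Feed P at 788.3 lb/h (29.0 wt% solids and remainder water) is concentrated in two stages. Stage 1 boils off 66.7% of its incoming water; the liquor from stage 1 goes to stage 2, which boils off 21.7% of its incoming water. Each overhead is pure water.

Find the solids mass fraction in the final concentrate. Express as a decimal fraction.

0.610

water in feed = 788.3×0.710 = 559.69 lb/h.
After stage 1: water left = (1−0.667)×559.69 = 186.38; stream total = 414.98 lb/h.
After stage 2: water left = (1−0.217)×186.38 = 145.93; final concentrate = 374.54 lb/h.
solids fraction = 228.61/374.54 = 0.610.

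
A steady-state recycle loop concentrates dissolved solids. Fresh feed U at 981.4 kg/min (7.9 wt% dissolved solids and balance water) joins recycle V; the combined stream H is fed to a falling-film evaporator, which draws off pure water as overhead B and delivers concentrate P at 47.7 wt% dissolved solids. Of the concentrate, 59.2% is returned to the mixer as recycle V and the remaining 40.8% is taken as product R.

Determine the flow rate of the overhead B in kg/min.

818.9 kg/min

Overall dissolved solids balance (none leaves overhead): dissolved solids in fresh feed = dissolved solids in product, i.e. 981.4×0.079 = (1−0.592)·P·0.477.
P = 77.531/(0.477×0.408) = 398.38 kg/min.
Recycle V = 0.592×398.38 = 235.84 kg/min.
Combined feed H = 981.4 + 235.84 = 1217.2 kg/min.
Overhead B = H − P = 1217.2 − 398.38 = 818.86 kg/min.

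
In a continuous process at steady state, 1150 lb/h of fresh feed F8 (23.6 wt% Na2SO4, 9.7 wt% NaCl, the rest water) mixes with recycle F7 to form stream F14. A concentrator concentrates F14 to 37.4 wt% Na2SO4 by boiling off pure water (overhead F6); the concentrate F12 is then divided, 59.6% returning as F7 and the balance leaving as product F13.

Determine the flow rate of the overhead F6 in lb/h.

Overall Na2SO4 balance (none leaves overhead): Na2SO4 in fresh feed = Na2SO4 in product, i.e. 1150×0.236 = (1−0.596)·F12·0.374.
F12 = 271.4/(0.374×0.404) = 1796.2 lb/h.
Recycle F7 = 0.596×1796.2 = 1070.5 lb/h.
Combined feed F14 = 1150 + 1070.5 = 2220.5 lb/h.
Overhead F6 = F14 − F12 = 2220.5 − 1796.2 = 424.33 lb/h.

424.3 lb/h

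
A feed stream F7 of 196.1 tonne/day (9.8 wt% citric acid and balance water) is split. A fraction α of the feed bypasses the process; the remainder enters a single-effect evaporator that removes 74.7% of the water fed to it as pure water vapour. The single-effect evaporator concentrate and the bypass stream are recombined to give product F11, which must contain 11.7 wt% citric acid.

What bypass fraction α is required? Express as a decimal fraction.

0.759

All 196.1×0.098 = 19.218 tonne/day of citric acid reaches F11, so F11 = 19.218/0.117 = 164.25 tonne/day and vapour = 31.845 tonne/day.
The evaporator receives (1−α)·196.1 of feed at 0.902 water and removes 0.747 of that water:
0.747×0.902×(1−α)×196.1 = 31.845
(1−α) = 31.845/132.13 = 0.2410;  α = 0.7590.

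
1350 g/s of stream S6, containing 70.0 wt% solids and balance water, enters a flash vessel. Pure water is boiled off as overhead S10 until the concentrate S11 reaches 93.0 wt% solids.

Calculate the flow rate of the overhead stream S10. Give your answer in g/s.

333.9 g/s

solids is conserved: 1350×0.700 = 945 g/s all reports to the concentrate.
Concentrate = 945/(target fraction) = 1016.1 g/s.
Overhead = 1350 − 1016.1 = 333.87 g/s.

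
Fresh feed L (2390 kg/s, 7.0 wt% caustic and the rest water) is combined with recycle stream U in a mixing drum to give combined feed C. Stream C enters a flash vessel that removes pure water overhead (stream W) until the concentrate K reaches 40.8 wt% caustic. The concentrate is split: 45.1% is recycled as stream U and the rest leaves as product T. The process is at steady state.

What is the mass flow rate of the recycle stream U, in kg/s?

Overall caustic balance (none leaves overhead): caustic in fresh feed = caustic in product, i.e. 2390×0.070 = (1−0.451)·K·0.408.
K = 167.3/(0.408×0.549) = 746.9 kg/s.
Recycle U = 0.451×746.9 = 336.85 kg/s.

336.9 kg/s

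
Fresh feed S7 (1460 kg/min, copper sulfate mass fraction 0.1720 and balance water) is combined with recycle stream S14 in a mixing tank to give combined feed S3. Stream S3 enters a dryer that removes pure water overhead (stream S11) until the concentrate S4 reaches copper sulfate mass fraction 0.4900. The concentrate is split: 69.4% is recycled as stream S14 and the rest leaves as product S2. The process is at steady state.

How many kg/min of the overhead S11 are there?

947.5 kg/min

Overall copper sulfate balance (none leaves overhead): copper sulfate in fresh feed = copper sulfate in product, i.e. 1460×0.172 = (1−0.694)·S4·0.490.
S4 = 251.12/(0.490×0.306) = 1674.8 kg/min.
Recycle S14 = 0.694×1674.8 = 1162.3 kg/min.
Combined feed S3 = 1460 + 1162.3 = 2622.3 kg/min.
Overhead S11 = S3 − S4 = 2622.3 − 1674.8 = 947.51 kg/min.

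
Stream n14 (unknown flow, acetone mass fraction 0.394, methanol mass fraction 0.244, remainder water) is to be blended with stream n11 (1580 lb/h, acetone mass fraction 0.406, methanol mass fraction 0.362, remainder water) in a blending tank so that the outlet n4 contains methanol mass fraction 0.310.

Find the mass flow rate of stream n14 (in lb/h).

Let n14 be the unknown flow. Total out = 1580 + n14.
methanol balance: 571.96 + 0.244·n14 = 0.310·(1580 + n14)
(0.244 − 0.310)·n14 = 0.310×1580 − 571.96 = -82.16
n14 = -82.16 / -0.066 = 1244.8 lb/h

1245 lb/h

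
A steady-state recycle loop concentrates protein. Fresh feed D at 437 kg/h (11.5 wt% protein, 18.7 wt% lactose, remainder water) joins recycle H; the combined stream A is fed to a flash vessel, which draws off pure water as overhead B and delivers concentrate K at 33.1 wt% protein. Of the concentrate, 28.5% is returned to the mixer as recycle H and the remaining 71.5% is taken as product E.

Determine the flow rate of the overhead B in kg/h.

Overall protein balance (none leaves overhead): protein in fresh feed = protein in product, i.e. 437×0.115 = (1−0.285)·K·0.331.
K = 50.255/(0.331×0.715) = 212.35 kg/h.
Recycle H = 0.285×212.35 = 60.519 kg/h.
Combined feed A = 437 + 60.519 = 497.52 kg/h.
Overhead B = A − K = 497.52 − 212.35 = 285.17 kg/h.

285.2 kg/h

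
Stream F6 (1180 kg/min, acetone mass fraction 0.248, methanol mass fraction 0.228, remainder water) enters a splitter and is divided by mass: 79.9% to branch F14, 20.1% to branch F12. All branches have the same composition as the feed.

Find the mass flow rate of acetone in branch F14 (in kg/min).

233.8 kg/min

Branch F14 total = 0.799×1180 = 942.82 kg/min.
acetone in F14 = 0.248×942.82 = 233.82 kg/min.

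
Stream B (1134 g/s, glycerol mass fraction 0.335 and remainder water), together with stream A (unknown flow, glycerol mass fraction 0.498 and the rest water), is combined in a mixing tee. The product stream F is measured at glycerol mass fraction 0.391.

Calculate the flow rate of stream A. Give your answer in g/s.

Let A be the unknown flow. Total out = 1134 + A.
glycerol balance: 379.89 + 0.498·A = 0.391·(1134 + A)
(0.498 − 0.391)·A = 0.391×1134 − 379.89 = 63.504
A = 63.504 / 0.107 = 593.5 g/s

593.5 g/s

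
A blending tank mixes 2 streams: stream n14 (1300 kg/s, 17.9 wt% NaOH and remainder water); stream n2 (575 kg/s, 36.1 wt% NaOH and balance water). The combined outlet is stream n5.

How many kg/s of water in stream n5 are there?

1435 kg/s

water out = water in = 1300×0.821 + 575×0.639 = 1434.7 kg/s.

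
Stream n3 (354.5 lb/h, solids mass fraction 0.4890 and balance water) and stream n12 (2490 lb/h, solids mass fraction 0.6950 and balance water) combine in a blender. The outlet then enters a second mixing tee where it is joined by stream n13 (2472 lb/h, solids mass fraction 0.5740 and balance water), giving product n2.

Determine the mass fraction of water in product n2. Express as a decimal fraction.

0.3750

Overall, product flow = 5316.5 lb/h.
water in = 354.5×0.511 + 2490×0.305 + 2472×0.426 = 1993.7 lb/h.
water fraction in n2 = 0.3750.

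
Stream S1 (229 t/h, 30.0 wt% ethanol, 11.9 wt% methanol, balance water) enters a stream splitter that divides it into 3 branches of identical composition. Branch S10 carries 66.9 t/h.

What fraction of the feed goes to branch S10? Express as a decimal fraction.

0.292

Fraction to S10 = 66.9/229 = 0.2921.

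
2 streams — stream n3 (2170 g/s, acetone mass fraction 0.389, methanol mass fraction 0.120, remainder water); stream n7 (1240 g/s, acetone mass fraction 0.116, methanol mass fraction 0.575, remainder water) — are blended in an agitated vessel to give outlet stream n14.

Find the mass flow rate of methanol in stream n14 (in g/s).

973.4 g/s

methanol out = methanol in = 2170×0.120 + 1240×0.575 = 973.4 g/s.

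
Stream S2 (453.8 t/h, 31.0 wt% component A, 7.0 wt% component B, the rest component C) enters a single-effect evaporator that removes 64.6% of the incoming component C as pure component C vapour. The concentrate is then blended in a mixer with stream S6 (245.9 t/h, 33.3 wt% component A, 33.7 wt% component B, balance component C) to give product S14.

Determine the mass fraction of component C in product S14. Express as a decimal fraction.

Vapour removed = 0.646×0.620×453.8 = 181.76 t/h; concentrate = 272.04 t/h.
component C reaching the mixer = 99.6 (from concentrate) + 245.9×0.330 = 180.75 t/h.
Product flow = 272.04 + 245.9 = 517.94 t/h; component C fraction = 0.349.

0.349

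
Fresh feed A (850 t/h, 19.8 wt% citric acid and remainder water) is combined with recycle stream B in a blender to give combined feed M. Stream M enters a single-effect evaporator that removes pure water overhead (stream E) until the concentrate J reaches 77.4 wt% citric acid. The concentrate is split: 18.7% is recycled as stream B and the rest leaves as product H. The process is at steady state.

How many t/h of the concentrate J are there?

267.5 t/h

Overall citric acid balance (none leaves overhead): citric acid in fresh feed = citric acid in product, i.e. 850×0.198 = (1−0.187)·J·0.774.
J = 168.3/(0.774×0.813) = 267.46 t/h.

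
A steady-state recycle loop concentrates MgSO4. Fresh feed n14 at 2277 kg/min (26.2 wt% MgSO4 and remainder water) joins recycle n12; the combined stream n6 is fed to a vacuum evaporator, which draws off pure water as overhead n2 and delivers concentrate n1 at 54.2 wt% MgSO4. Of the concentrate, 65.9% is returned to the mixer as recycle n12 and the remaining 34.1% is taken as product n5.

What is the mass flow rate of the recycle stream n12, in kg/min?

Overall MgSO4 balance (none leaves overhead): MgSO4 in fresh feed = MgSO4 in product, i.e. 2277×0.262 = (1−0.659)·n1·0.542.
n1 = 596.57/(0.542×0.341) = 3227.8 kg/min.
Recycle n12 = 0.659×3227.8 = 2127.1 kg/min.

2127 kg/min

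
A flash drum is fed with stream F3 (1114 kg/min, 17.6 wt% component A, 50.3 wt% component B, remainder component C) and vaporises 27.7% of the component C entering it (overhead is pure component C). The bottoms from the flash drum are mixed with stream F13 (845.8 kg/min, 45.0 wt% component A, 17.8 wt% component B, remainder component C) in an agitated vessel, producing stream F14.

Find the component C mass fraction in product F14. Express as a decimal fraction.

Vapour removed = 0.277×0.321×1114 = 99.054 kg/min; concentrate = 1014.9 kg/min.
component C reaching the mixer = 258.54 (from concentrate) + 845.8×0.372 = 573.18 kg/min.
Product flow = 1014.9 + 845.8 = 1860.7 kg/min; component C fraction = 0.3080.

0.3080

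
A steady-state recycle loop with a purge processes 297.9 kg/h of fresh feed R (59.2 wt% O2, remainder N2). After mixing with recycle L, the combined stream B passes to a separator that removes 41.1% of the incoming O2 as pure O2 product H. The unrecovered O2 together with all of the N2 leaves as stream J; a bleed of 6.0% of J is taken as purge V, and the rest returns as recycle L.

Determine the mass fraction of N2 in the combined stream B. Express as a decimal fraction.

N2 enters only via R and leaves only via the purge: 297.9×0.408 = 0.060×(N2 in J), and the separator passes all N2, so N2 in B = N2 in J = 2025.7 kg/h.
O2 in B: m_A = 297.9×0.592 + (1−0.060)·(1−0.411)·m_A, so m_A = 176.36/0.4463 = 395.12 kg/h.
B = 395.12 + 2025.7 = 2420.8 kg/h.
N2 fraction in B = 2025.7/2420.8 = 0.8368.

0.8368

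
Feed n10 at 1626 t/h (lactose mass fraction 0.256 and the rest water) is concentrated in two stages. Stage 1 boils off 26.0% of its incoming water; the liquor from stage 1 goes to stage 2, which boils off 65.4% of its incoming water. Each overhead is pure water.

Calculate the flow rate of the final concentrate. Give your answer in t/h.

water in feed = 1626×0.744 = 1209.7 t/h.
After stage 1: water left = (1−0.260)×1209.7 = 895.21; stream total = 1311.5 t/h.
After stage 2: water left = (1−0.654)×895.21 = 309.74; final concentrate = 726 t/h.

726 t/h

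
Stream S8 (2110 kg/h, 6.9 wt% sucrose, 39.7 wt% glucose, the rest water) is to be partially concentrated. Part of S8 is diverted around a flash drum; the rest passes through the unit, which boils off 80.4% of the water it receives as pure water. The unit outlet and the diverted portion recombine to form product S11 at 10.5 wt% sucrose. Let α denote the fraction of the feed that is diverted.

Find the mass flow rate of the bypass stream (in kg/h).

All 2110×0.069 = 145.59 kg/h of sucrose reaches S11, so S11 = 145.59/0.105 = 1386.6 kg/h and vapour = 723.43 kg/h.
The evaporator receives (1−α)·2110 of feed at 0.534 water and removes 0.804 of that water:
0.804×0.534×(1−α)×2110 = 723.43
(1−α) = 723.43/905.9 = 0.7986;  α = 0.2014.
Bypass flow = 0.2014×2110 = 425.01 kg/h.

425 kg/h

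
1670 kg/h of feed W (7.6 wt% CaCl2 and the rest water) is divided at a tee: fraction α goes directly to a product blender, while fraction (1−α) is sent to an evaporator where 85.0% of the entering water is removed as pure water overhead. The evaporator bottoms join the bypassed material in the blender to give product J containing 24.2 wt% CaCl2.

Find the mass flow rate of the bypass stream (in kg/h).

211.5 kg/h

All 1670×0.076 = 126.92 kg/h of CaCl2 reaches J, so J = 126.92/0.242 = 524.46 kg/h and vapour = 1145.5 kg/h.
The evaporator receives (1−α)·1670 of feed at 0.924 water and removes 0.850 of that water:
0.850×0.924×(1−α)×1670 = 1145.5
(1−α) = 1145.5/1311.6 = 0.8734;  α = 0.1266.
Bypass flow = 0.1266×1670 = 211.46 kg/h.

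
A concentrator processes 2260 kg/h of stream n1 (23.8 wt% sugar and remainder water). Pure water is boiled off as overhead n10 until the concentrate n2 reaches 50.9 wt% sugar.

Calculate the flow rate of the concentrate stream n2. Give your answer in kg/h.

1057 kg/h

sugar is conserved: 2260×0.238 = 537.88 kg/h all reports to the concentrate.
Concentrate = 537.88/(target fraction) = 1056.7 kg/h.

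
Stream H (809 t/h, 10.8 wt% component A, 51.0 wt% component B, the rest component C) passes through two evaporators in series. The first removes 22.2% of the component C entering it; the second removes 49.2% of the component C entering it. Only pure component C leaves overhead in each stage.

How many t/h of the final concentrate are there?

component C in feed = 809×0.382 = 309.04 t/h.
After stage 1: component C left = (1−0.222)×309.04 = 240.43; stream total = 740.39 t/h.
After stage 2: component C left = (1−0.492)×240.43 = 122.14; final concentrate = 622.1 t/h.

622.1 t/h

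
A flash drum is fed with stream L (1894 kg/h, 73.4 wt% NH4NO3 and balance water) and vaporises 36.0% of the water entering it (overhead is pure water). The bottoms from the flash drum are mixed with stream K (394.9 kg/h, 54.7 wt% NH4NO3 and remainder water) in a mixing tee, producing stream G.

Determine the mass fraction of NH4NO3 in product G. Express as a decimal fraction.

Vapour removed = 0.360×0.266×1894 = 181.37 kg/h; concentrate = 1712.6 kg/h.
NH4NO3 reaching the mixer = 1390.2 (from concentrate) + 394.9×0.547 = 1606.2 kg/h.
Product flow = 1712.6 + 394.9 = 2107.5 kg/h; NH4NO3 fraction = 0.762.

0.762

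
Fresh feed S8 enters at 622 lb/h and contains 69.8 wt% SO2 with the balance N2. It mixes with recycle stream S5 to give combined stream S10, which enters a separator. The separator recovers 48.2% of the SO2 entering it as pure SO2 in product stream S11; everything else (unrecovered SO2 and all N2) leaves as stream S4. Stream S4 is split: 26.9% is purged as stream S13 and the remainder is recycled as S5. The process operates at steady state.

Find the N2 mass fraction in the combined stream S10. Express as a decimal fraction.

N2 enters only via S8 and leaves only via the purge: 622×0.302 = 0.269×(N2 in S4), and the separator passes all N2, so N2 in S10 = N2 in S4 = 698.3 lb/h.
SO2 in S10: m_A = 622×0.698 + (1−0.269)·(1−0.482)·m_A, so m_A = 434.16/0.6213 = 698.74 lb/h.
S10 = 698.74 + 698.3 = 1397 lb/h.
N2 fraction in S10 = 698.3/1397 = 0.4998.

0.4998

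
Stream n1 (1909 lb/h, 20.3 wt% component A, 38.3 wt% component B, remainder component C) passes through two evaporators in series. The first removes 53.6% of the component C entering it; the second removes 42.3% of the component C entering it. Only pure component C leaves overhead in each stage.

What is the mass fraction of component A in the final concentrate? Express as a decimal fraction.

0.291

component C in feed = 1909×0.414 = 790.33 lb/h.
After stage 1: component C left = (1−0.536)×790.33 = 366.71; stream total = 1485.4 lb/h.
After stage 2: component C left = (1−0.423)×366.71 = 211.59; final concentrate = 1330.3 lb/h.
component A fraction = 387.53/1330.3 = 0.291.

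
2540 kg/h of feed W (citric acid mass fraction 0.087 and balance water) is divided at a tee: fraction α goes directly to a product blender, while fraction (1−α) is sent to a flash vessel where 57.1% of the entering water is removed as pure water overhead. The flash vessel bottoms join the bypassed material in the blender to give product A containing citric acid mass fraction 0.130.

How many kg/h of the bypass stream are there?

All 2540×0.087 = 220.98 kg/h of citric acid reaches A, so A = 220.98/0.130 = 1699.8 kg/h and vapour = 840.15 kg/h.
The evaporator receives (1−α)·2540 of feed at 0.913 water and removes 0.571 of that water:
0.571×0.913×(1−α)×2540 = 840.15
(1−α) = 840.15/1324.2 = 0.6345;  α = 0.3655.
Bypass flow = 0.3655×2540 = 928.42 kg/h.

928.4 kg/h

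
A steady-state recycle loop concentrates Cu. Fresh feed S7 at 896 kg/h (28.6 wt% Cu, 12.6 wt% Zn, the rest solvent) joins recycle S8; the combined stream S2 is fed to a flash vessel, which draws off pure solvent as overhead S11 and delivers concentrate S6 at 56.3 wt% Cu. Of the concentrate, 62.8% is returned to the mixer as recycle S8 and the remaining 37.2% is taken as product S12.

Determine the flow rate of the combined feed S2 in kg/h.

1664 kg/h

Overall Cu balance (none leaves overhead): Cu in fresh feed = Cu in product, i.e. 896×0.286 = (1−0.628)·S6·0.563.
S6 = 256.26/(0.563×0.372) = 1223.6 kg/h.
Recycle S8 = 0.628×1223.6 = 768.39 kg/h.
Combined feed S2 = 896 + 768.39 = 1664.4 kg/h.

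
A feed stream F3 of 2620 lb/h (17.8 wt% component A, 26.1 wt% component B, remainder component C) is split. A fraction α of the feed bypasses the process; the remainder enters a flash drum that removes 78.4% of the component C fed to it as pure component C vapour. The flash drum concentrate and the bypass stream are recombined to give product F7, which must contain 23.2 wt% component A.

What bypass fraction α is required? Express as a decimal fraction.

All 2620×0.178 = 466.36 lb/h of component A reaches F7, so F7 = 466.36/0.232 = 2010.2 lb/h and vapour = 609.83 lb/h.
The evaporator receives (1−α)·2620 of feed at 0.561 component C and removes 0.784 of that component C:
0.784×0.561×(1−α)×2620 = 609.83
(1−α) = 609.83/1152.3 = 0.5292;  α = 0.4708.

0.471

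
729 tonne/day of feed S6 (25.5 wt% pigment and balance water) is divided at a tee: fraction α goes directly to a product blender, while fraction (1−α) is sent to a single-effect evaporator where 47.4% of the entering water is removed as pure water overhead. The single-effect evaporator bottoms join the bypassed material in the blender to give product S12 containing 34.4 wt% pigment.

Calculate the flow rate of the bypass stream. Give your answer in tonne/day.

All 729×0.255 = 185.9 tonne/day of pigment reaches S12, so S12 = 185.9/0.344 = 540.39 tonne/day and vapour = 188.61 tonne/day.
The evaporator receives (1−α)·729 of feed at 0.745 water and removes 0.474 of that water:
0.474×0.745×(1−α)×729 = 188.61
(1−α) = 188.61/257.43 = 0.7327;  α = 0.2673.
Bypass flow = 0.2673×729 = 194.9 tonne/day.

194.9 tonne/day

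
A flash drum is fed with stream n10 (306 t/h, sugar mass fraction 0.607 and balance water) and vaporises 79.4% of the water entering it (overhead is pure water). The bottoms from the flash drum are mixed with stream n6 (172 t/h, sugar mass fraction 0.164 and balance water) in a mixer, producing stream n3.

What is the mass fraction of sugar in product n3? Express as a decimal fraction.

0.559

Vapour removed = 0.794×0.393×306 = 95.485 t/h; concentrate = 210.52 t/h.
sugar reaching the mixer = 185.74 (from concentrate) + 172×0.164 = 213.95 t/h.
Product flow = 210.52 + 172 = 382.52 t/h; sugar fraction = 0.559.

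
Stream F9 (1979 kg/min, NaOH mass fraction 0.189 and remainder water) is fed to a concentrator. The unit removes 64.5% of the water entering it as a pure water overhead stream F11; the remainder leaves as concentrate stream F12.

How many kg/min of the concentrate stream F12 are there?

943.8 kg/min

water entering = 1979×0.811 = 1605 kg/min; overhead removed = 0.645×1605 = 1035.2 kg/min.
Concentrate = 1979 − 1035.2 = 943.79 kg/min.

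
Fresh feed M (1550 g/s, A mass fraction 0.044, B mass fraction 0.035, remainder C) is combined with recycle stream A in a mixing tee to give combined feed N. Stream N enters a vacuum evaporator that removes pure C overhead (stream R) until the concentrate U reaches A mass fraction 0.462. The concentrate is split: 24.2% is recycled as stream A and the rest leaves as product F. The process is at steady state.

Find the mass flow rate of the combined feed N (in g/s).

Overall A balance (none leaves overhead): A in fresh feed = A in product, i.e. 1550×0.044 = (1−0.242)·U·0.462.
U = 68.2/(0.462×0.758) = 194.75 g/s.
Recycle A = 0.242×194.75 = 47.129 g/s.
Combined feed N = 1550 + 47.129 = 1597.1 g/s.

1597 g/s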